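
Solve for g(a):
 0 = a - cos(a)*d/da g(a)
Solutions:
 g(a) = C1 + Integral(a/cos(a), a)


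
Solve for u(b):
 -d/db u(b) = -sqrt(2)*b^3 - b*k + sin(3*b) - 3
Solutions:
 u(b) = C1 + sqrt(2)*b^4/4 + b^2*k/2 + 3*b + cos(3*b)/3


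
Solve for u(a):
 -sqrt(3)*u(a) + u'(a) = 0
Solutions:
 u(a) = C1*exp(sqrt(3)*a)


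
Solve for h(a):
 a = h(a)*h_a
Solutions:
 h(a) = -sqrt(C1 + a^2)
 h(a) = sqrt(C1 + a^2)


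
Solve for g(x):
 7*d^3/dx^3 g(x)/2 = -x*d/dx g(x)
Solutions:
 g(x) = C1 + Integral(C2*airyai(-2^(1/3)*7^(2/3)*x/7) + C3*airybi(-2^(1/3)*7^(2/3)*x/7), x)


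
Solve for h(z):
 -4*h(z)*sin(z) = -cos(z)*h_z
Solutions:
 h(z) = C1/cos(z)^4


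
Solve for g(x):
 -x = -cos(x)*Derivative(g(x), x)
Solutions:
 g(x) = C1 + Integral(x/cos(x), x)


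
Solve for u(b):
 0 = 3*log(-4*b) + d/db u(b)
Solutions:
 u(b) = C1 - 3*b*log(-b) + 3*b*(1 - 2*log(2))


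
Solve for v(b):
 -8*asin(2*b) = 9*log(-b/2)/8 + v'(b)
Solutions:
 v(b) = C1 - 9*b*log(-b)/8 - 8*b*asin(2*b) + 9*b*log(2)/8 + 9*b/8 - 4*sqrt(1 - 4*b^2)


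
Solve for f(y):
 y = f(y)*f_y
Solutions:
 f(y) = -sqrt(C1 + y^2)
 f(y) = sqrt(C1 + y^2)


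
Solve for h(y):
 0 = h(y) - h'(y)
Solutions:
 h(y) = C1*exp(y)


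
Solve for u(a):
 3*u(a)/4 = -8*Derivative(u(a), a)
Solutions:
 u(a) = C1*exp(-3*a/32)


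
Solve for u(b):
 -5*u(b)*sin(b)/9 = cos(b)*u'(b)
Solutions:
 u(b) = C1*cos(b)^(5/9)


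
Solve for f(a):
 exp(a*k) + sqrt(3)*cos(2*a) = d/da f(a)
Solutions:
 f(a) = C1 + sqrt(3)*sin(2*a)/2 + exp(a*k)/k


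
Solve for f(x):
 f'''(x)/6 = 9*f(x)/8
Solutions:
 f(x) = C3*exp(3*2^(1/3)*x/2) + (C1*sin(3*2^(1/3)*sqrt(3)*x/4) + C2*cos(3*2^(1/3)*sqrt(3)*x/4))*exp(-3*2^(1/3)*x/4)


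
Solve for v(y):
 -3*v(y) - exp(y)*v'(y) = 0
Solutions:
 v(y) = C1*exp(3*exp(-y))


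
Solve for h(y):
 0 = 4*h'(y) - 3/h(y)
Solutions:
 h(y) = -sqrt(C1 + 6*y)/2
 h(y) = sqrt(C1 + 6*y)/2


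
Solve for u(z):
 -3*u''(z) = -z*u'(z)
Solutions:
 u(z) = C1 + C2*erfi(sqrt(6)*z/6)


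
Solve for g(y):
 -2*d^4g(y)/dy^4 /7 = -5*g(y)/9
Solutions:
 g(y) = C1*exp(-2^(3/4)*sqrt(3)*35^(1/4)*y/6) + C2*exp(2^(3/4)*sqrt(3)*35^(1/4)*y/6) + C3*sin(2^(3/4)*sqrt(3)*35^(1/4)*y/6) + C4*cos(2^(3/4)*sqrt(3)*35^(1/4)*y/6)


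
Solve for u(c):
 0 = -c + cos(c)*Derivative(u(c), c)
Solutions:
 u(c) = C1 + Integral(c/cos(c), c)


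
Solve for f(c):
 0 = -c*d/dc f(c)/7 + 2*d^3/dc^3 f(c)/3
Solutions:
 f(c) = C1 + Integral(C2*airyai(14^(2/3)*3^(1/3)*c/14) + C3*airybi(14^(2/3)*3^(1/3)*c/14), c)


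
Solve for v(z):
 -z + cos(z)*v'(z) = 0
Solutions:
 v(z) = C1 + Integral(z/cos(z), z)


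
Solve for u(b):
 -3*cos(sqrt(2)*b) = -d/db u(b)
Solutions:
 u(b) = C1 + 3*sqrt(2)*sin(sqrt(2)*b)/2


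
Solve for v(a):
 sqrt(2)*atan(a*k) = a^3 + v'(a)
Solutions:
 v(a) = C1 - a^4/4 + sqrt(2)*Piecewise((a*atan(a*k) - log(a^2*k^2 + 1)/(2*k), Ne(k, 0)), (0, True))


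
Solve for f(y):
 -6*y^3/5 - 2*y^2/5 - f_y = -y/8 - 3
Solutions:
 f(y) = C1 - 3*y^4/10 - 2*y^3/15 + y^2/16 + 3*y


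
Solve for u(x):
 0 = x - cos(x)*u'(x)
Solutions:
 u(x) = C1 + Integral(x/cos(x), x)


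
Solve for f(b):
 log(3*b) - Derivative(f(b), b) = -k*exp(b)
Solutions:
 f(b) = C1 + b*log(b) + b*(-1 + log(3)) + k*exp(b)


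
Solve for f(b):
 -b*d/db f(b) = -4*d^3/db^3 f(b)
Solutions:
 f(b) = C1 + Integral(C2*airyai(2^(1/3)*b/2) + C3*airybi(2^(1/3)*b/2), b)


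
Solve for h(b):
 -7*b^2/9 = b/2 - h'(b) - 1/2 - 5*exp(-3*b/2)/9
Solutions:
 h(b) = C1 + 7*b^3/27 + b^2/4 - b/2 + 10*exp(-3*b/2)/27


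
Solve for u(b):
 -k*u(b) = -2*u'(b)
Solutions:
 u(b) = C1*exp(b*k/2)


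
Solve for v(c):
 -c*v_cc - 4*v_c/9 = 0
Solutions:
 v(c) = C1 + C2*c^(5/9)


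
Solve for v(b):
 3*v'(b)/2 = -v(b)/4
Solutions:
 v(b) = C1*exp(-b/6)


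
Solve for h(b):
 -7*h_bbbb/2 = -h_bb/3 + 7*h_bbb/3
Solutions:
 h(b) = C1 + C2*b + C3*exp(b*(-7 + sqrt(91))/21) + C4*exp(-b*(7 + sqrt(91))/21)


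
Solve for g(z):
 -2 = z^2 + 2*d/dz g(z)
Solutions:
 g(z) = C1 - z^3/6 - z


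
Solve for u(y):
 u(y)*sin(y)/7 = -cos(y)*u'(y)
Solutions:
 u(y) = C1*cos(y)^(1/7)


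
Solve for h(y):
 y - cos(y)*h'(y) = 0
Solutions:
 h(y) = C1 + Integral(y/cos(y), y)


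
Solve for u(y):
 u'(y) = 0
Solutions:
 u(y) = C1


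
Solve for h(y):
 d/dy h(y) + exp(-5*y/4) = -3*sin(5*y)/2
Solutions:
 h(y) = C1 + 3*cos(5*y)/10 + 4*exp(-5*y/4)/5


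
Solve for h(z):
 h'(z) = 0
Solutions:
 h(z) = C1


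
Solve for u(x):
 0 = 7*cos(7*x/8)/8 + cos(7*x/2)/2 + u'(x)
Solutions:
 u(x) = C1 - sin(7*x/8) - sin(7*x/2)/7


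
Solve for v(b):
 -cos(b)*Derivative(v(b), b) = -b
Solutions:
 v(b) = C1 + Integral(b/cos(b), b)


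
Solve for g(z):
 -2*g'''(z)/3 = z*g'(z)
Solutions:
 g(z) = C1 + Integral(C2*airyai(-2^(2/3)*3^(1/3)*z/2) + C3*airybi(-2^(2/3)*3^(1/3)*z/2), z)


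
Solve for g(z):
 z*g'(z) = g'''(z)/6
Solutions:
 g(z) = C1 + Integral(C2*airyai(6^(1/3)*z) + C3*airybi(6^(1/3)*z), z)


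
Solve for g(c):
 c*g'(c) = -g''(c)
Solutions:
 g(c) = C1 + C2*erf(sqrt(2)*c/2)


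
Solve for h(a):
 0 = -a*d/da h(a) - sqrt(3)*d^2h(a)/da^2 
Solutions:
 h(a) = C1 + C2*erf(sqrt(2)*3^(3/4)*a/6)


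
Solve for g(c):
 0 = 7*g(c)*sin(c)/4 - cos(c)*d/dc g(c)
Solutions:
 g(c) = C1/cos(c)^(7/4)


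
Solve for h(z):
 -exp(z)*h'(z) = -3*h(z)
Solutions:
 h(z) = C1*exp(-3*exp(-z))


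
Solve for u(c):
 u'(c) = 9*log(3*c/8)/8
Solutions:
 u(c) = C1 + 9*c*log(c)/8 - 27*c*log(2)/8 - 9*c/8 + 9*c*log(3)/8


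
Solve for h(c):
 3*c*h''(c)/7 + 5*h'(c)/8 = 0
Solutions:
 h(c) = C1 + C2/c^(11/24)


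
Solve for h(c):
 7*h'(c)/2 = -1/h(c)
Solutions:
 h(c) = -sqrt(C1 - 28*c)/7
 h(c) = sqrt(C1 - 28*c)/7


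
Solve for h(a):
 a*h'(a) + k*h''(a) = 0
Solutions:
 h(a) = C1 + C2*sqrt(k)*erf(sqrt(2)*a*sqrt(1/k)/2)


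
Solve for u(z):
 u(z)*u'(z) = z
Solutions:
 u(z) = -sqrt(C1 + z^2)
 u(z) = sqrt(C1 + z^2)


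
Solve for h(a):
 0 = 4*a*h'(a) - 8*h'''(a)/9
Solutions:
 h(a) = C1 + Integral(C2*airyai(6^(2/3)*a/2) + C3*airybi(6^(2/3)*a/2), a)


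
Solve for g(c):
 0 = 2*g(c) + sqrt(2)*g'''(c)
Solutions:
 g(c) = C3*exp(-2^(1/6)*c) + (C1*sin(2^(1/6)*sqrt(3)*c/2) + C2*cos(2^(1/6)*sqrt(3)*c/2))*exp(2^(1/6)*c/2)


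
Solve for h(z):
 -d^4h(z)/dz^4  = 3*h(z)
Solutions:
 h(z) = (C1*sin(sqrt(2)*3^(1/4)*z/2) + C2*cos(sqrt(2)*3^(1/4)*z/2))*exp(-sqrt(2)*3^(1/4)*z/2) + (C3*sin(sqrt(2)*3^(1/4)*z/2) + C4*cos(sqrt(2)*3^(1/4)*z/2))*exp(sqrt(2)*3^(1/4)*z/2)


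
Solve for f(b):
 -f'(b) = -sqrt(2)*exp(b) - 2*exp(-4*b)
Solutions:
 f(b) = C1 + sqrt(2)*exp(b) - exp(-4*b)/2


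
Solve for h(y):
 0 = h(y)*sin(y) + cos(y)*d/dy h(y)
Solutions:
 h(y) = C1*cos(y)


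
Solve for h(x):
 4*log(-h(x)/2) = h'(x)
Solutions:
 -Integral(1/(log(-_y) - log(2)), (_y, h(x)))/4 = C1 - x


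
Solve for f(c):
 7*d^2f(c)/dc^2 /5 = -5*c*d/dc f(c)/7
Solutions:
 f(c) = C1 + C2*erf(5*sqrt(2)*c/14)


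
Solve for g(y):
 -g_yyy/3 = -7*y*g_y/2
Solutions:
 g(y) = C1 + Integral(C2*airyai(2^(2/3)*21^(1/3)*y/2) + C3*airybi(2^(2/3)*21^(1/3)*y/2), y)


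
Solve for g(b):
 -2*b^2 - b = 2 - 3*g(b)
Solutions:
 g(b) = 2*b^2/3 + b/3 + 2/3


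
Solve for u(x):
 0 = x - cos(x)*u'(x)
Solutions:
 u(x) = C1 + Integral(x/cos(x), x)


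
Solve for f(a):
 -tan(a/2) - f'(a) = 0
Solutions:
 f(a) = C1 + 2*log(cos(a/2))


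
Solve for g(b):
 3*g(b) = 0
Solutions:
 g(b) = 0


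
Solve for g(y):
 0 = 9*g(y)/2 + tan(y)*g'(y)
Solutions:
 g(y) = C1/sin(y)^(9/2)


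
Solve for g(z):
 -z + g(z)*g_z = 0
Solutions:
 g(z) = -sqrt(C1 + z^2)
 g(z) = sqrt(C1 + z^2)


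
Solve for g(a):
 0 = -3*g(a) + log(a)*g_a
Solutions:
 g(a) = C1*exp(3*li(a))


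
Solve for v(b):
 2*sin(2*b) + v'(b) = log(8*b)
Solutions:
 v(b) = C1 + b*log(b) - b + 3*b*log(2) + cos(2*b)


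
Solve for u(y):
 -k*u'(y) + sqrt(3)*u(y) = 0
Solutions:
 u(y) = C1*exp(sqrt(3)*y/k)


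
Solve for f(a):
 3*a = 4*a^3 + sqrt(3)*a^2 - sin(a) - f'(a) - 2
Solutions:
 f(a) = C1 + a^4 + sqrt(3)*a^3/3 - 3*a^2/2 - 2*a + cos(a)


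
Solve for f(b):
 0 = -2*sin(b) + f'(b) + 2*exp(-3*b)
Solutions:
 f(b) = C1 - 2*cos(b) + 2*exp(-3*b)/3


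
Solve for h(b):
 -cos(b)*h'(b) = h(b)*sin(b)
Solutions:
 h(b) = C1*cos(b)


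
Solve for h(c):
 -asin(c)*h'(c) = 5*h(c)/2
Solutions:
 h(c) = C1*exp(-5*Integral(1/asin(c), c)/2)


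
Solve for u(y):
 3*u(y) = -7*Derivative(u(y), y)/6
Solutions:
 u(y) = C1*exp(-18*y/7)


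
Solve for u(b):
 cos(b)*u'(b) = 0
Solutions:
 u(b) = C1


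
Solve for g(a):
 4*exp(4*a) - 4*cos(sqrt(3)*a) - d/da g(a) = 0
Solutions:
 g(a) = C1 + exp(4*a) - 4*sqrt(3)*sin(sqrt(3)*a)/3


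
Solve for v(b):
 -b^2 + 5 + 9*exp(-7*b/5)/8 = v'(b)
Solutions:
 v(b) = C1 - b^3/3 + 5*b - 45*exp(-7*b/5)/56


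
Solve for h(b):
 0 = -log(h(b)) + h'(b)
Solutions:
 li(h(b)) = C1 + b


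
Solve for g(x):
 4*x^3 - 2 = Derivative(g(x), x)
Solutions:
 g(x) = C1 + x^4 - 2*x


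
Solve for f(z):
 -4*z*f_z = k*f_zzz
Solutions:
 f(z) = C1 + Integral(C2*airyai(2^(2/3)*z*(-1/k)^(1/3)) + C3*airybi(2^(2/3)*z*(-1/k)^(1/3)), z)


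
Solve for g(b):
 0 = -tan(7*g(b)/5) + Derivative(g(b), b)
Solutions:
 g(b) = -5*asin(C1*exp(7*b/5))/7 + 5*pi/7
 g(b) = 5*asin(C1*exp(7*b/5))/7


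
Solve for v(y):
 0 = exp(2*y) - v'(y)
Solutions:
 v(y) = C1 + exp(2*y)/2


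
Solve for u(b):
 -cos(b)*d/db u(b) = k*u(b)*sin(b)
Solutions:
 u(b) = C1*exp(k*log(cos(b)))


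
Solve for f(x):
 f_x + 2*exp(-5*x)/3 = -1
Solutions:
 f(x) = C1 - x + 2*exp(-5*x)/15


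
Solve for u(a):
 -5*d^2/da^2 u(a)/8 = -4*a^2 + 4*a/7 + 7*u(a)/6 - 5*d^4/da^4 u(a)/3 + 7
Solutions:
 u(a) = C1*exp(-sqrt(5)*a*sqrt(15 + sqrt(4705))/20) + C2*exp(sqrt(5)*a*sqrt(15 + sqrt(4705))/20) + C3*sin(sqrt(5)*a*sqrt(-15 + sqrt(4705))/20) + C4*cos(sqrt(5)*a*sqrt(-15 + sqrt(4705))/20) + 24*a^2/7 - 24*a/49 - 474/49


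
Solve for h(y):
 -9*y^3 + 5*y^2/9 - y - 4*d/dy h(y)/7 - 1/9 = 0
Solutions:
 h(y) = C1 - 63*y^4/16 + 35*y^3/108 - 7*y^2/8 - 7*y/36


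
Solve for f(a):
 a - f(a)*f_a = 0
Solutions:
 f(a) = -sqrt(C1 + a^2)
 f(a) = sqrt(C1 + a^2)


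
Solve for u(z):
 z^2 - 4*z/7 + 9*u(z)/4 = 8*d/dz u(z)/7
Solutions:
 u(z) = C1*exp(63*z/32) - 4*z^2/9 - 16*z/81 - 512/5103


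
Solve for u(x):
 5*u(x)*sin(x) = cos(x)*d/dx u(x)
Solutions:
 u(x) = C1/cos(x)^5


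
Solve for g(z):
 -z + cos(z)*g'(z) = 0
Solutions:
 g(z) = C1 + Integral(z/cos(z), z)


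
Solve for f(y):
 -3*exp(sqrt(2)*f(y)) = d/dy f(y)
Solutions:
 f(y) = sqrt(2)*(2*log(1/(C1 + 3*y)) - log(2))/4


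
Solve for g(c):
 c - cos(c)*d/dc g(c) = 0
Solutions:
 g(c) = C1 + Integral(c/cos(c), c)


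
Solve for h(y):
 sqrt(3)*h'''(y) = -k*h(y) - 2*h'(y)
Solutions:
 h(y) = C1*exp(y*(-2^(2/3)*3^(1/6)*(9*k + sqrt(81*k^2 + 32*sqrt(3)))^(1/3) + 4*6^(1/3)/(9*k + sqrt(81*k^2 + 32*sqrt(3)))^(1/3))/6) + C2*exp(y*(2^(2/3)*3^(1/6)*(9*k + sqrt(81*k^2 + 32*sqrt(3)))^(1/3) - 6^(2/3)*I*(9*k + sqrt(81*k^2 + 32*sqrt(3)))^(1/3) + 32*sqrt(3)/((9*k + sqrt(81*k^2 + 32*sqrt(3)))^(1/3)*(-2^(2/3)*3^(1/6) + 6^(2/3)*I)))/12) + C3*exp(y*(2^(2/3)*3^(1/6)*(9*k + sqrt(81*k^2 + 32*sqrt(3)))^(1/3) + 6^(2/3)*I*(9*k + sqrt(81*k^2 + 32*sqrt(3)))^(1/3) - 32*sqrt(3)/((9*k + sqrt(81*k^2 + 32*sqrt(3)))^(1/3)*(2^(2/3)*3^(1/6) + 6^(2/3)*I)))/12)


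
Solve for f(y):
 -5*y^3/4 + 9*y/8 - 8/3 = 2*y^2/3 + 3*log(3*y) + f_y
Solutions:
 f(y) = C1 - 5*y^4/16 - 2*y^3/9 + 9*y^2/16 - 3*y*log(y) - 3*y*log(3) + y/3


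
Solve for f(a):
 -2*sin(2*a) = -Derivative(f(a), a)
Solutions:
 f(a) = C1 - cos(2*a)


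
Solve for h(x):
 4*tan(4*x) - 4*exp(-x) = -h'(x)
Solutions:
 h(x) = C1 - log(tan(4*x)^2 + 1)/2 - 4*exp(-x)


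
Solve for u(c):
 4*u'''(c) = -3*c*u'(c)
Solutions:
 u(c) = C1 + Integral(C2*airyai(-6^(1/3)*c/2) + C3*airybi(-6^(1/3)*c/2), c)


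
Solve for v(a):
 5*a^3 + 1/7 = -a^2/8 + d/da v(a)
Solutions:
 v(a) = C1 + 5*a^4/4 + a^3/24 + a/7


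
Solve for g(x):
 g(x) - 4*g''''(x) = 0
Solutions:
 g(x) = C1*exp(-sqrt(2)*x/2) + C2*exp(sqrt(2)*x/2) + C3*sin(sqrt(2)*x/2) + C4*cos(sqrt(2)*x/2)


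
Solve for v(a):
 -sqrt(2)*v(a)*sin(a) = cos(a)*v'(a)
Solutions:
 v(a) = C1*cos(a)^(sqrt(2))


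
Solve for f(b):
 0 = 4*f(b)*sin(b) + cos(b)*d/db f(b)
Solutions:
 f(b) = C1*cos(b)^4


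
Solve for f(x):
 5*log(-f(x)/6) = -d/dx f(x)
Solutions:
 Integral(1/(log(-_y) - log(6)), (_y, f(x)))/5 = C1 - x


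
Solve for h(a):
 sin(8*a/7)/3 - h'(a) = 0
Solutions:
 h(a) = C1 - 7*cos(8*a/7)/24


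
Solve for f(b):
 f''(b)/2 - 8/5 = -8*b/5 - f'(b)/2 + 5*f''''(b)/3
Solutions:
 f(b) = C1 + C2*exp(-10^(1/3)*b*(10^(1/3)/(sqrt(215) + 15)^(1/3) + (sqrt(215) + 15)^(1/3))/20)*sin(10^(1/3)*sqrt(3)*b*(-(sqrt(215) + 15)^(1/3) + 10^(1/3)/(sqrt(215) + 15)^(1/3))/20) + C3*exp(-10^(1/3)*b*(10^(1/3)/(sqrt(215) + 15)^(1/3) + (sqrt(215) + 15)^(1/3))/20)*cos(10^(1/3)*sqrt(3)*b*(-(sqrt(215) + 15)^(1/3) + 10^(1/3)/(sqrt(215) + 15)^(1/3))/20) + C4*exp(10^(1/3)*b*(10^(1/3)/(sqrt(215) + 15)^(1/3) + (sqrt(215) + 15)^(1/3))/10) - 8*b^2/5 + 32*b/5


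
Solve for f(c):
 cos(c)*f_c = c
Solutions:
 f(c) = C1 + Integral(c/cos(c), c)


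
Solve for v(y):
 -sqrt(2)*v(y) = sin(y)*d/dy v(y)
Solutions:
 v(y) = C1*(cos(y) + 1)^(sqrt(2)/2)/(cos(y) - 1)^(sqrt(2)/2)


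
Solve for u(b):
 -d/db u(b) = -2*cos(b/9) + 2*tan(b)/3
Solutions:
 u(b) = C1 + 2*log(cos(b))/3 + 18*sin(b/9)


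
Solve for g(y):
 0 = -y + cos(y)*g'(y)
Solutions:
 g(y) = C1 + Integral(y/cos(y), y)


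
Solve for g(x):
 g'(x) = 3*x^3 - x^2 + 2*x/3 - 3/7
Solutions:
 g(x) = C1 + 3*x^4/4 - x^3/3 + x^2/3 - 3*x/7


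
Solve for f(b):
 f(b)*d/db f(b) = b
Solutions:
 f(b) = -sqrt(C1 + b^2)
 f(b) = sqrt(C1 + b^2)


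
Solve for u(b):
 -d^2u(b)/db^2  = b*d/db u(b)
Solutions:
 u(b) = C1 + C2*erf(sqrt(2)*b/2)


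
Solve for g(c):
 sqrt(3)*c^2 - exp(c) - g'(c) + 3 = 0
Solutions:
 g(c) = C1 + sqrt(3)*c^3/3 + 3*c - exp(c)


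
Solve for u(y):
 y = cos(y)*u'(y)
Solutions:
 u(y) = C1 + Integral(y/cos(y), y)


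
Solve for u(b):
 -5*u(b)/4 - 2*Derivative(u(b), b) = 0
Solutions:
 u(b) = C1*exp(-5*b/8)


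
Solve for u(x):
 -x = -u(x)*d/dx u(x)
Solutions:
 u(x) = -sqrt(C1 + x^2)
 u(x) = sqrt(C1 + x^2)


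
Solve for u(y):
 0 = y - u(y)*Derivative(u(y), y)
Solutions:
 u(y) = -sqrt(C1 + y^2)
 u(y) = sqrt(C1 + y^2)


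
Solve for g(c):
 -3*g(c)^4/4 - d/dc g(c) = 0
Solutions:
 g(c) = 2^(2/3)*(1/(C1 + 9*c))^(1/3)
 g(c) = (-6^(2/3) - 3*2^(2/3)*3^(1/6)*I)*(1/(C1 + 3*c))^(1/3)/6
 g(c) = (-6^(2/3) + 3*2^(2/3)*3^(1/6)*I)*(1/(C1 + 3*c))^(1/3)/6


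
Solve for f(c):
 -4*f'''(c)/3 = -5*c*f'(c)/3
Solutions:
 f(c) = C1 + Integral(C2*airyai(10^(1/3)*c/2) + C3*airybi(10^(1/3)*c/2), c)


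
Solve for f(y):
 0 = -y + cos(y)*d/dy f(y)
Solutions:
 f(y) = C1 + Integral(y/cos(y), y)


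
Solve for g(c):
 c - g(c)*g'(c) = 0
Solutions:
 g(c) = -sqrt(C1 + c^2)
 g(c) = sqrt(C1 + c^2)


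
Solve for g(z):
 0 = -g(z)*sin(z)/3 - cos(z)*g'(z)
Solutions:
 g(z) = C1*cos(z)^(1/3)


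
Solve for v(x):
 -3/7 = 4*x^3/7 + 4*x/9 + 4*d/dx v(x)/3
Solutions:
 v(x) = C1 - 3*x^4/28 - x^2/6 - 9*x/28


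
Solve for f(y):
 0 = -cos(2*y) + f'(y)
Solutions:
 f(y) = C1 + sin(2*y)/2


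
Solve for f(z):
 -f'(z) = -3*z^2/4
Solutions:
 f(z) = C1 + z^3/4


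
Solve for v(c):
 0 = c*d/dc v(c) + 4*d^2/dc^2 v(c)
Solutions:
 v(c) = C1 + C2*erf(sqrt(2)*c/4)


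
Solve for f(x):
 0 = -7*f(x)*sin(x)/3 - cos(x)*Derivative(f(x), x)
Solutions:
 f(x) = C1*cos(x)^(7/3)


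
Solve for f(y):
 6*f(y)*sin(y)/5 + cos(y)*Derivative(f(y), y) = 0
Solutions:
 f(y) = C1*cos(y)^(6/5)


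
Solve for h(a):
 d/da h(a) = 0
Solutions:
 h(a) = C1


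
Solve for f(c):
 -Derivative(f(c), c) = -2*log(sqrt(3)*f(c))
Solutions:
 -Integral(1/(2*log(_y) + log(3)), (_y, f(c))) = C1 - c


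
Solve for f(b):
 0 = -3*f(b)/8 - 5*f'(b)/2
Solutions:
 f(b) = C1*exp(-3*b/20)


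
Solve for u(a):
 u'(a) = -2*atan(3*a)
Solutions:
 u(a) = C1 - 2*a*atan(3*a) + log(9*a^2 + 1)/3


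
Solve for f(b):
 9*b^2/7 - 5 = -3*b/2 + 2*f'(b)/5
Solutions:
 f(b) = C1 + 15*b^3/14 + 15*b^2/8 - 25*b/2


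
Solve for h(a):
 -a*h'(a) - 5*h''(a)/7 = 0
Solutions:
 h(a) = C1 + C2*erf(sqrt(70)*a/10)


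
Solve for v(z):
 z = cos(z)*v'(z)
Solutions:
 v(z) = C1 + Integral(z/cos(z), z)


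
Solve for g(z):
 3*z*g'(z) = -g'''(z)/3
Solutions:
 g(z) = C1 + Integral(C2*airyai(-3^(2/3)*z) + C3*airybi(-3^(2/3)*z), z)


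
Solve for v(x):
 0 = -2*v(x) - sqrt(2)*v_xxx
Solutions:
 v(x) = C3*exp(-2^(1/6)*x) + (C1*sin(2^(1/6)*sqrt(3)*x/2) + C2*cos(2^(1/6)*sqrt(3)*x/2))*exp(2^(1/6)*x/2)


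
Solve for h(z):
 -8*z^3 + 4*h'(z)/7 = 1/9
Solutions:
 h(z) = C1 + 7*z^4/2 + 7*z/36


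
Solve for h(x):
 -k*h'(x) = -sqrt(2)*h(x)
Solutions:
 h(x) = C1*exp(sqrt(2)*x/k)


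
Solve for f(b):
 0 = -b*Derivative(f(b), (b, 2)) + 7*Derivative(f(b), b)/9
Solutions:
 f(b) = C1 + C2*b^(16/9)


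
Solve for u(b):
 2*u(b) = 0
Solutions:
 u(b) = 0


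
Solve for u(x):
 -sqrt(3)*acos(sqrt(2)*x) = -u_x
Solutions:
 u(x) = C1 + sqrt(3)*(x*acos(sqrt(2)*x) - sqrt(2)*sqrt(1 - 2*x^2)/2)


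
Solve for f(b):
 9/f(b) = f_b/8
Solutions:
 f(b) = -sqrt(C1 + 144*b)
 f(b) = sqrt(C1 + 144*b)


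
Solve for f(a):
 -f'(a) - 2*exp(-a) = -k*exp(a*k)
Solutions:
 f(a) = C1 + exp(a*k) + 2*exp(-a)


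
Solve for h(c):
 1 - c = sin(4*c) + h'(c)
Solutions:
 h(c) = C1 - c^2/2 + c + cos(4*c)/4


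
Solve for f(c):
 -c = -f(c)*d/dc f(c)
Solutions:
 f(c) = -sqrt(C1 + c^2)
 f(c) = sqrt(C1 + c^2)


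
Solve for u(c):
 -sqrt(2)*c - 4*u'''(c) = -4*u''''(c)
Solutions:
 u(c) = C1 + C2*c + C3*c^2 + C4*exp(c) - sqrt(2)*c^4/96 - sqrt(2)*c^3/24


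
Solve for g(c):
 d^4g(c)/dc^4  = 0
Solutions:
 g(c) = C1 + C2*c + C3*c^2 + C4*c^3


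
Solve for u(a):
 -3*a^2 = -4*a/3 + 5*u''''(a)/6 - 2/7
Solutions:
 u(a) = C1 + C2*a + C3*a^2 + C4*a^3 - a^6/100 + a^5/75 + a^4/70


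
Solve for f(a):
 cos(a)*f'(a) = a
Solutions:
 f(a) = C1 + Integral(a/cos(a), a)


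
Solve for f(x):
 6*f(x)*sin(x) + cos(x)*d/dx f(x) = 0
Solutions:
 f(x) = C1*cos(x)^6


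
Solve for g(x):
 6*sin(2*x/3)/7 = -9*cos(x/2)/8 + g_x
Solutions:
 g(x) = C1 + 9*sin(x/2)/4 - 9*cos(2*x/3)/7


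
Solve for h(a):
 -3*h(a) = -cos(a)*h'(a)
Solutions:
 h(a) = C1*(sin(a) + 1)^(3/2)/(sin(a) - 1)^(3/2)


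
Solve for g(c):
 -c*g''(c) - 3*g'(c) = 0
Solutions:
 g(c) = C1 + C2/c^2


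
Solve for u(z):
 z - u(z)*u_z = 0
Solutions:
 u(z) = -sqrt(C1 + z^2)
 u(z) = sqrt(C1 + z^2)


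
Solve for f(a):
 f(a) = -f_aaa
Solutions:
 f(a) = C3*exp(-a) + (C1*sin(sqrt(3)*a/2) + C2*cos(sqrt(3)*a/2))*exp(a/2)


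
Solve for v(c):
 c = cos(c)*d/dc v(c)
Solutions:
 v(c) = C1 + Integral(c/cos(c), c)


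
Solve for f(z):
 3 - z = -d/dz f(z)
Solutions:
 f(z) = C1 + z^2/2 - 3*z


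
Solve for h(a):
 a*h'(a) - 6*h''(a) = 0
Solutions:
 h(a) = C1 + C2*erfi(sqrt(3)*a/6)


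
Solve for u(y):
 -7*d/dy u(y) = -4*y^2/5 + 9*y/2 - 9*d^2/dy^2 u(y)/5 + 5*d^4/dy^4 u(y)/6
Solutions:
 u(y) = C1 + C2*exp(3^(1/3)*y*(6*3^(1/3)/(sqrt(29977) + 175)^(1/3) + (sqrt(29977) + 175)^(1/3))/10)*sin(3^(1/6)*y*(-3^(2/3)*(sqrt(29977) + 175)^(1/3) + 18/(sqrt(29977) + 175)^(1/3))/10) + C3*exp(3^(1/3)*y*(6*3^(1/3)/(sqrt(29977) + 175)^(1/3) + (sqrt(29977) + 175)^(1/3))/10)*cos(3^(1/6)*y*(-3^(2/3)*(sqrt(29977) + 175)^(1/3) + 18/(sqrt(29977) + 175)^(1/3))/10) + C4*exp(-3^(1/3)*y*(6*3^(1/3)/(sqrt(29977) + 175)^(1/3) + (sqrt(29977) + 175)^(1/3))/5) + 4*y^3/105 - 1431*y^2/4900 - 12879*y/85750


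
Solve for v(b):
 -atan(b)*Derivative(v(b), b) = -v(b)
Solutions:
 v(b) = C1*exp(Integral(1/atan(b), b))


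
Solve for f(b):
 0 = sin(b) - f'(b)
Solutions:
 f(b) = C1 - cos(b)


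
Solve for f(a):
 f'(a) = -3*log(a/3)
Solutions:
 f(a) = C1 - 3*a*log(a) + 3*a + a*log(27)


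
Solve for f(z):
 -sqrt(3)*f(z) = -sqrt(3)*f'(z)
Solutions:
 f(z) = C1*exp(z)


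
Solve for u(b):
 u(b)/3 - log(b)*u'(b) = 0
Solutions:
 u(b) = C1*exp(li(b)/3)


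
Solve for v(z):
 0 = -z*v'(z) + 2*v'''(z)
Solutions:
 v(z) = C1 + Integral(C2*airyai(2^(2/3)*z/2) + C3*airybi(2^(2/3)*z/2), z)


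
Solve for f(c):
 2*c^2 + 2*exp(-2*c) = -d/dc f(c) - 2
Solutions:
 f(c) = C1 - 2*c^3/3 - 2*c + exp(-2*c)


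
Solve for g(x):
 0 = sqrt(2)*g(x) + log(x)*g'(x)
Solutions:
 g(x) = C1*exp(-sqrt(2)*li(x))


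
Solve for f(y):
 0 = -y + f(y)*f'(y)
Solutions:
 f(y) = -sqrt(C1 + y^2)
 f(y) = sqrt(C1 + y^2)


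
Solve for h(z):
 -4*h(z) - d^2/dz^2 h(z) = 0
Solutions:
 h(z) = C1*sin(2*z) + C2*cos(2*z)


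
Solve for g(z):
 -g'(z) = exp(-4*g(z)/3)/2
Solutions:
 g(z) = 3*log(-I*(C1 - 2*z/3)^(1/4))
 g(z) = 3*log(I*(C1 - 2*z/3)^(1/4))
 g(z) = 3*log(-(C1 - 2*z/3)^(1/4))
 g(z) = 3*log(C1 - 2*z/3)/4


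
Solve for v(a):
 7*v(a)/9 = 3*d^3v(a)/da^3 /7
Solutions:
 v(a) = C3*exp(7^(2/3)*a/3) + (C1*sin(sqrt(3)*7^(2/3)*a/6) + C2*cos(sqrt(3)*7^(2/3)*a/6))*exp(-7^(2/3)*a/6)


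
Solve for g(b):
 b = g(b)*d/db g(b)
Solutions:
 g(b) = -sqrt(C1 + b^2)
 g(b) = sqrt(C1 + b^2)


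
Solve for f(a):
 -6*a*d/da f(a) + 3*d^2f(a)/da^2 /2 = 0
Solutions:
 f(a) = C1 + C2*erfi(sqrt(2)*a)


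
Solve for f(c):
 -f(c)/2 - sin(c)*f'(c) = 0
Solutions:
 f(c) = C1*(cos(c) + 1)^(1/4)/(cos(c) - 1)^(1/4)


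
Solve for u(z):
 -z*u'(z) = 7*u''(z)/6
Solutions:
 u(z) = C1 + C2*erf(sqrt(21)*z/7)


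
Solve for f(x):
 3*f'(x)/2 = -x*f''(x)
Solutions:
 f(x) = C1 + C2/sqrt(x)


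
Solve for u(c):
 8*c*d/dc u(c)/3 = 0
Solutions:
 u(c) = C1


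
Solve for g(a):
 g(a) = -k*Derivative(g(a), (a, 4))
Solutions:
 g(a) = C1*exp(-a*(-1/k)^(1/4)) + C2*exp(a*(-1/k)^(1/4)) + C3*exp(-I*a*(-1/k)^(1/4)) + C4*exp(I*a*(-1/k)^(1/4))


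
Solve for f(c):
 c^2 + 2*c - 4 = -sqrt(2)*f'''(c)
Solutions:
 f(c) = C1 + C2*c + C3*c^2 - sqrt(2)*c^5/120 - sqrt(2)*c^4/24 + sqrt(2)*c^3/3


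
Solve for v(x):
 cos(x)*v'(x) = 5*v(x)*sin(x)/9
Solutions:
 v(x) = C1/cos(x)^(5/9)


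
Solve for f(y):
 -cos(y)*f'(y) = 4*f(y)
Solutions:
 f(y) = C1*(sin(y)^2 - 2*sin(y) + 1)/(sin(y)^2 + 2*sin(y) + 1)


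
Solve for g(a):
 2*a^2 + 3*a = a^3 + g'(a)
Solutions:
 g(a) = C1 - a^4/4 + 2*a^3/3 + 3*a^2/2


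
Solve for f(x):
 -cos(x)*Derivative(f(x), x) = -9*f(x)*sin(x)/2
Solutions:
 f(x) = C1/cos(x)^(9/2)


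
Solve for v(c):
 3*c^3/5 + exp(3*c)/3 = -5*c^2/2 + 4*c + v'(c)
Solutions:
 v(c) = C1 + 3*c^4/20 + 5*c^3/6 - 2*c^2 + exp(3*c)/9


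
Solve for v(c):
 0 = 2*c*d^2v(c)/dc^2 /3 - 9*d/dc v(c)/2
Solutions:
 v(c) = C1 + C2*c^(31/4)


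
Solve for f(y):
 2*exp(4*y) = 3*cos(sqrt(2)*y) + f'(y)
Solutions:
 f(y) = C1 + exp(4*y)/2 - 3*sqrt(2)*sin(sqrt(2)*y)/2


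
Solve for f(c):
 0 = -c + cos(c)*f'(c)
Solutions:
 f(c) = C1 + Integral(c/cos(c), c)


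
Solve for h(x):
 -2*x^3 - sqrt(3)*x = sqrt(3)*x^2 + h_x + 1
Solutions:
 h(x) = C1 - x^4/2 - sqrt(3)*x^3/3 - sqrt(3)*x^2/2 - x


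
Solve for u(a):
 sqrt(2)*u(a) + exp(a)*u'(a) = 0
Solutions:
 u(a) = C1*exp(sqrt(2)*exp(-a))


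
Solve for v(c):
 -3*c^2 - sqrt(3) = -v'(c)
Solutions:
 v(c) = C1 + c^3 + sqrt(3)*c


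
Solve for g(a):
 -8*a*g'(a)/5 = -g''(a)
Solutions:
 g(a) = C1 + C2*erfi(2*sqrt(5)*a/5)


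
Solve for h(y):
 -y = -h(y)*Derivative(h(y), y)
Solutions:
 h(y) = -sqrt(C1 + y^2)
 h(y) = sqrt(C1 + y^2)


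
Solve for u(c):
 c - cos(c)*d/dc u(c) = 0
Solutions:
 u(c) = C1 + Integral(c/cos(c), c)


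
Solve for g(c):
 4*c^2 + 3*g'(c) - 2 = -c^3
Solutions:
 g(c) = C1 - c^4/12 - 4*c^3/9 + 2*c/3


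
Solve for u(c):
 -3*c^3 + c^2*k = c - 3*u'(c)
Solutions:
 u(c) = C1 + c^4/4 - c^3*k/9 + c^2/6


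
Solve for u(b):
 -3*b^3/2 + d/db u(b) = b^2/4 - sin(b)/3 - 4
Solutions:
 u(b) = C1 + 3*b^4/8 + b^3/12 - 4*b + cos(b)/3


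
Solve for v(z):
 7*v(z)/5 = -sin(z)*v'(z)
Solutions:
 v(z) = C1*(cos(z) + 1)^(7/10)/(cos(z) - 1)^(7/10)


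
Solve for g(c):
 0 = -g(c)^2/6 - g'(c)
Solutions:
 g(c) = 6/(C1 + c)


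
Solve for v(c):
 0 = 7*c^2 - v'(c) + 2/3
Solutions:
 v(c) = C1 + 7*c^3/3 + 2*c/3


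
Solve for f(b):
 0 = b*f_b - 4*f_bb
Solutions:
 f(b) = C1 + C2*erfi(sqrt(2)*b/4)


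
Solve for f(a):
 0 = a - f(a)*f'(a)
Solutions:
 f(a) = -sqrt(C1 + a^2)
 f(a) = sqrt(C1 + a^2)


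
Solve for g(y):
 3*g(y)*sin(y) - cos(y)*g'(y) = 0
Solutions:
 g(y) = C1/cos(y)^3


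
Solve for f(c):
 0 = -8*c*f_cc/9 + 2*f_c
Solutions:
 f(c) = C1 + C2*c^(13/4)


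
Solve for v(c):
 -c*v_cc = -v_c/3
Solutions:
 v(c) = C1 + C2*c^(4/3)


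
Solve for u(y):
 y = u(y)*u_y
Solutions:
 u(y) = -sqrt(C1 + y^2)
 u(y) = sqrt(C1 + y^2)


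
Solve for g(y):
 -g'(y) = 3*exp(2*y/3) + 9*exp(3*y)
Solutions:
 g(y) = C1 - 9*exp(2*y/3)/2 - 3*exp(3*y)


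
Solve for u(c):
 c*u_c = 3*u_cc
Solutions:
 u(c) = C1 + C2*erfi(sqrt(6)*c/6)


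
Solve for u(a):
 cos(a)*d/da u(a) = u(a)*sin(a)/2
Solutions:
 u(a) = C1/sqrt(cos(a))


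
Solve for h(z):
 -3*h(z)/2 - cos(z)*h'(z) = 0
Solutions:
 h(z) = C1*(sin(z) - 1)^(3/4)/(sin(z) + 1)^(3/4)


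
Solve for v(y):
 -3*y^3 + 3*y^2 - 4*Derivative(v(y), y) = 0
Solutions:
 v(y) = C1 - 3*y^4/16 + y^3/4


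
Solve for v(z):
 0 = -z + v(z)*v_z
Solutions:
 v(z) = -sqrt(C1 + z^2)
 v(z) = sqrt(C1 + z^2)


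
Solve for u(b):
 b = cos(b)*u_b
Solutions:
 u(b) = C1 + Integral(b/cos(b), b)


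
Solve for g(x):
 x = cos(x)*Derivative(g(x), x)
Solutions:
 g(x) = C1 + Integral(x/cos(x), x)


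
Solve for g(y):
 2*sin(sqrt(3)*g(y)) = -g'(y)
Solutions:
 g(y) = sqrt(3)*(-acos((-exp(2*sqrt(3)*C1) - exp(4*sqrt(3)*y))/(exp(2*sqrt(3)*C1) - exp(4*sqrt(3)*y))) + 2*pi)/3
 g(y) = sqrt(3)*acos((-exp(2*sqrt(3)*C1) - exp(4*sqrt(3)*y))/(exp(2*sqrt(3)*C1) - exp(4*sqrt(3)*y)))/3


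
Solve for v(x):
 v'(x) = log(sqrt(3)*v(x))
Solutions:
 -2*Integral(1/(2*log(_y) + log(3)), (_y, v(x))) = C1 - x


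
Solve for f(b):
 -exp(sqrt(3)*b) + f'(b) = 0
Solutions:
 f(b) = C1 + sqrt(3)*exp(sqrt(3)*b)/3


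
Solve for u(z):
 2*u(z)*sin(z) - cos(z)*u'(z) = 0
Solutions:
 u(z) = C1/cos(z)^2


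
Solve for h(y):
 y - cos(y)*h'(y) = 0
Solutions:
 h(y) = C1 + Integral(y/cos(y), y)


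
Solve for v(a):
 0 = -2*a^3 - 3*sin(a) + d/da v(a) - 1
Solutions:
 v(a) = C1 + a^4/2 + a - 3*cos(a)


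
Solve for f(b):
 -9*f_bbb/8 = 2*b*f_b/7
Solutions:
 f(b) = C1 + Integral(C2*airyai(-2*294^(1/3)*b/21) + C3*airybi(-2*294^(1/3)*b/21), b)


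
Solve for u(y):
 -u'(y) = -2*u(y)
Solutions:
 u(y) = C1*exp(2*y)


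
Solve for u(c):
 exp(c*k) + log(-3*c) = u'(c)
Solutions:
 u(c) = C1 + c*log(-c) + c*(-1 + log(3)) + Piecewise((exp(c*k)/k, Ne(k, 0)), (c, True))


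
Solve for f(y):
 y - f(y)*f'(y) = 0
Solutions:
 f(y) = -sqrt(C1 + y^2)
 f(y) = sqrt(C1 + y^2)


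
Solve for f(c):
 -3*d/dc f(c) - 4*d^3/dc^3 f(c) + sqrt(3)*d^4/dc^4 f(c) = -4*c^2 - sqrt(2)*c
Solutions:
 f(c) = C1 + C2*exp(c*(-12^(1/3)*(27*sqrt(499) + 371*sqrt(3))^(1/3) - 32*18^(1/3)/(27*sqrt(499) + 371*sqrt(3))^(1/3) + 16*sqrt(3))/36)*sin(2^(1/3)*3^(1/6)*c*(-2^(1/3)*3^(2/3)*(27*sqrt(499) + 371*sqrt(3))^(1/3) + 96/(27*sqrt(499) + 371*sqrt(3))^(1/3))/36) + C3*exp(c*(-12^(1/3)*(27*sqrt(499) + 371*sqrt(3))^(1/3) - 32*18^(1/3)/(27*sqrt(499) + 371*sqrt(3))^(1/3) + 16*sqrt(3))/36)*cos(2^(1/3)*3^(1/6)*c*(-2^(1/3)*3^(2/3)*(27*sqrt(499) + 371*sqrt(3))^(1/3) + 96/(27*sqrt(499) + 371*sqrt(3))^(1/3))/36) + C4*exp(c*(32*18^(1/3)/(27*sqrt(499) + 371*sqrt(3))^(1/3) + 8*sqrt(3) + 12^(1/3)*(27*sqrt(499) + 371*sqrt(3))^(1/3))/18) + 4*c^3/9 + sqrt(2)*c^2/6 - 32*c/9


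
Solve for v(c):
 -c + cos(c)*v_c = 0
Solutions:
 v(c) = C1 + Integral(c/cos(c), c)


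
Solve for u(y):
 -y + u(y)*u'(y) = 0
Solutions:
 u(y) = -sqrt(C1 + y^2)
 u(y) = sqrt(C1 + y^2)


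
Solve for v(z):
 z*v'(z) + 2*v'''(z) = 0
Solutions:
 v(z) = C1 + Integral(C2*airyai(-2^(2/3)*z/2) + C3*airybi(-2^(2/3)*z/2), z)


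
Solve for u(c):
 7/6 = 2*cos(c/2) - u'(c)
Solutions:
 u(c) = C1 - 7*c/6 + 4*sin(c/2)


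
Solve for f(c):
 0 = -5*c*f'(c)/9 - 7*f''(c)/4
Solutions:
 f(c) = C1 + C2*erf(sqrt(70)*c/21)


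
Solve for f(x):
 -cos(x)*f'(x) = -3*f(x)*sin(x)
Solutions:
 f(x) = C1/cos(x)^3


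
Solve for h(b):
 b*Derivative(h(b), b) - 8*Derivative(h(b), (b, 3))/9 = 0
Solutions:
 h(b) = C1 + Integral(C2*airyai(3^(2/3)*b/2) + C3*airybi(3^(2/3)*b/2), b)


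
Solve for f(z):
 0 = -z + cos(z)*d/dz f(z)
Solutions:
 f(z) = C1 + Integral(z/cos(z), z)


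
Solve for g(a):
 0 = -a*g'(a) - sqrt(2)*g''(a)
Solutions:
 g(a) = C1 + C2*erf(2^(1/4)*a/2)


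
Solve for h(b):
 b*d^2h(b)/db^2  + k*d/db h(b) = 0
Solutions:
 h(b) = C1 + b^(1 - re(k))*(C2*sin(log(b)*Abs(im(k))) + C3*cos(log(b)*im(k)))


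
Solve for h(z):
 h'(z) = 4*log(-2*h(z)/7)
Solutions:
 -Integral(1/(log(-_y) - log(7) + log(2)), (_y, h(z)))/4 = C1 - z


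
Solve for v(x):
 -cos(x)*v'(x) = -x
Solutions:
 v(x) = C1 + Integral(x/cos(x), x)


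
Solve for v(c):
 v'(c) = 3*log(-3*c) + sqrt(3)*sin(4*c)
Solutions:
 v(c) = C1 + 3*c*log(-c) - 3*c + 3*c*log(3) - sqrt(3)*cos(4*c)/4


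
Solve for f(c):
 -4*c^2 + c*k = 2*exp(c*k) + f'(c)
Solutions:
 f(c) = C1 - 4*c^3/3 + c^2*k/2 - 2*exp(c*k)/k


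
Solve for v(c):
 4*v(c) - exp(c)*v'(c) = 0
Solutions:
 v(c) = C1*exp(-4*exp(-c))


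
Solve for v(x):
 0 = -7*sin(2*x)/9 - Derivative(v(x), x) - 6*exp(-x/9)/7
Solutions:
 v(x) = C1 + 7*cos(2*x)/18 + 54*exp(-x/9)/7


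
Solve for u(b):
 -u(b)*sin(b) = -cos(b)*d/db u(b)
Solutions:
 u(b) = C1/cos(b)


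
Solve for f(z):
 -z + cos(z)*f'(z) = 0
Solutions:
 f(z) = C1 + Integral(z/cos(z), z)


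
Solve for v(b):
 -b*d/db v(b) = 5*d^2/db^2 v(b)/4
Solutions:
 v(b) = C1 + C2*erf(sqrt(10)*b/5)


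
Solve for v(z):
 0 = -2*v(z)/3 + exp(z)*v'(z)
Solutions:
 v(z) = C1*exp(-2*exp(-z)/3)


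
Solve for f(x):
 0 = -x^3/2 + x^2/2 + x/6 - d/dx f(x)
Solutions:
 f(x) = C1 - x^4/8 + x^3/6 + x^2/12


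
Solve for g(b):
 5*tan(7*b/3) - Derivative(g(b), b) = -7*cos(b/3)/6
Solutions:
 g(b) = C1 - 15*log(cos(7*b/3))/7 + 7*sin(b/3)/2


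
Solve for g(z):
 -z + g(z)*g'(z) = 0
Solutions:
 g(z) = -sqrt(C1 + z^2)
 g(z) = sqrt(C1 + z^2)


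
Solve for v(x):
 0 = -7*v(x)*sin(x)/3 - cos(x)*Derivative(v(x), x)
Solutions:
 v(x) = C1*cos(x)^(7/3)


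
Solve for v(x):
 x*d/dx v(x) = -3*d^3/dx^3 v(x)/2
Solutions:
 v(x) = C1 + Integral(C2*airyai(-2^(1/3)*3^(2/3)*x/3) + C3*airybi(-2^(1/3)*3^(2/3)*x/3), x)


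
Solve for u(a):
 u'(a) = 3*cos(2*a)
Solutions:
 u(a) = C1 + 3*sin(2*a)/2


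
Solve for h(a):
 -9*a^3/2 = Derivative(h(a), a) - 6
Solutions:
 h(a) = C1 - 9*a^4/8 + 6*a


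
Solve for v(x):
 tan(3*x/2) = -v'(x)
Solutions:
 v(x) = C1 + 2*log(cos(3*x/2))/3


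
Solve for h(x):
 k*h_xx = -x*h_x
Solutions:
 h(x) = C1 + C2*sqrt(k)*erf(sqrt(2)*x*sqrt(1/k)/2)


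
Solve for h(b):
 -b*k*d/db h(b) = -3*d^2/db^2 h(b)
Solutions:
 h(b) = Piecewise((-sqrt(6)*sqrt(pi)*C1*erf(sqrt(6)*b*sqrt(-k)/6)/(2*sqrt(-k)) - C2, (k > 0) | (k < 0)), (-C1*b - C2, True))


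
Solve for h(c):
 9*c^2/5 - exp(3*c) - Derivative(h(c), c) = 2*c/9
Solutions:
 h(c) = C1 + 3*c^3/5 - c^2/9 - exp(3*c)/3


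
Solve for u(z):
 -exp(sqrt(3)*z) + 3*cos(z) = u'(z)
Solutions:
 u(z) = C1 - sqrt(3)*exp(sqrt(3)*z)/3 + 3*sin(z)


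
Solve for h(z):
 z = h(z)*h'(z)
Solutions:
 h(z) = -sqrt(C1 + z^2)
 h(z) = sqrt(C1 + z^2)


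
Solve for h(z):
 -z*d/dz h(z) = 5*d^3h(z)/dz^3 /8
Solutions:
 h(z) = C1 + Integral(C2*airyai(-2*5^(2/3)*z/5) + C3*airybi(-2*5^(2/3)*z/5), z)


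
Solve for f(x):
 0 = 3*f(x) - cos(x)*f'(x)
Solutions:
 f(x) = C1*(sin(x) + 1)^(3/2)/(sin(x) - 1)^(3/2)


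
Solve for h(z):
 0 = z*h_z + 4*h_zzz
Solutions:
 h(z) = C1 + Integral(C2*airyai(-2^(1/3)*z/2) + C3*airybi(-2^(1/3)*z/2), z)


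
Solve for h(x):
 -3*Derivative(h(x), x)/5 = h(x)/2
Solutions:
 h(x) = C1*exp(-5*x/6)


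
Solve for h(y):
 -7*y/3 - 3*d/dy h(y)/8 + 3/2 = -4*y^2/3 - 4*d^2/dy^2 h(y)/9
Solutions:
 h(y) = C1 + C2*exp(27*y/32) + 32*y^3/27 + 268*y^2/243 + 43396*y/6561


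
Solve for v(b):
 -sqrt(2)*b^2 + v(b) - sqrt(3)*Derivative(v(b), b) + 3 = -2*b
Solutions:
 v(b) = C1*exp(sqrt(3)*b/3) + sqrt(2)*b^2 - 2*b + 2*sqrt(6)*b - 2*sqrt(3) - 3 + 6*sqrt(2)


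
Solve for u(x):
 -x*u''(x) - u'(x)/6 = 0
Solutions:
 u(x) = C1 + C2*x^(5/6)


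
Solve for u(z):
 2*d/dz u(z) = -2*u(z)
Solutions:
 u(z) = C1*exp(-z)


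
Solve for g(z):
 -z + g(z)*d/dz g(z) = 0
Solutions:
 g(z) = -sqrt(C1 + z^2)
 g(z) = sqrt(C1 + z^2)


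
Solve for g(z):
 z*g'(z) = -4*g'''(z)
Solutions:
 g(z) = C1 + Integral(C2*airyai(-2^(1/3)*z/2) + C3*airybi(-2^(1/3)*z/2), z)


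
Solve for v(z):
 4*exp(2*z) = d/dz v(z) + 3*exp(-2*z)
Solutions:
 v(z) = C1 + 2*exp(2*z) + 3*exp(-2*z)/2


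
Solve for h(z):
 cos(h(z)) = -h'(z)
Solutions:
 h(z) = pi - asin((C1 + exp(2*z))/(C1 - exp(2*z)))
 h(z) = asin((C1 + exp(2*z))/(C1 - exp(2*z)))


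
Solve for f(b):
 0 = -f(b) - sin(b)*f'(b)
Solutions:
 f(b) = C1*sqrt(cos(b) + 1)/sqrt(cos(b) - 1)


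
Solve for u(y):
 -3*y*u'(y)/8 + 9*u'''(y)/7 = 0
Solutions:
 u(y) = C1 + Integral(C2*airyai(3^(2/3)*7^(1/3)*y/6) + C3*airybi(3^(2/3)*7^(1/3)*y/6), y)


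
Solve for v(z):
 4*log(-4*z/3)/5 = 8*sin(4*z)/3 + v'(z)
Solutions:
 v(z) = C1 + 4*z*log(-z)/5 - 4*z*log(3)/5 - 4*z/5 + 8*z*log(2)/5 + 2*cos(4*z)/3


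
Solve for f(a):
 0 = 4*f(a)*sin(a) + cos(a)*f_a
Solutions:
 f(a) = C1*cos(a)^4


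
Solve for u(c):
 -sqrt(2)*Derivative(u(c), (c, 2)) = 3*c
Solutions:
 u(c) = C1 + C2*c - sqrt(2)*c^3/4


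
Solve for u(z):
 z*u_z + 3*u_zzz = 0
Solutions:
 u(z) = C1 + Integral(C2*airyai(-3^(2/3)*z/3) + C3*airybi(-3^(2/3)*z/3), z)


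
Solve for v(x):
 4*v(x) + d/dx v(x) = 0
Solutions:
 v(x) = C1*exp(-4*x)


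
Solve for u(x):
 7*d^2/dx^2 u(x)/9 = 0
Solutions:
 u(x) = C1 + C2*x


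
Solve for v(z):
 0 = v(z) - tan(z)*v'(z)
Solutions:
 v(z) = C1*sin(z)


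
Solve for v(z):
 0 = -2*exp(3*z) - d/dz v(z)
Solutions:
 v(z) = C1 - 2*exp(3*z)/3


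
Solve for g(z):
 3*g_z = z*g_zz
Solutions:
 g(z) = C1 + C2*z^4


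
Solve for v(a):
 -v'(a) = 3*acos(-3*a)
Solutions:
 v(a) = C1 - 3*a*acos(-3*a) - sqrt(1 - 9*a^2)


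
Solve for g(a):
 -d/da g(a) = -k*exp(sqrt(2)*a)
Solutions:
 g(a) = C1 + sqrt(2)*k*exp(sqrt(2)*a)/2


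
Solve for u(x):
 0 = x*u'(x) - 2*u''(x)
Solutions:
 u(x) = C1 + C2*erfi(x/2)


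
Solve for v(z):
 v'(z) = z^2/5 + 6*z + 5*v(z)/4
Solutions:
 v(z) = C1*exp(5*z/4) - 4*z^2/25 - 632*z/125 - 2528/625


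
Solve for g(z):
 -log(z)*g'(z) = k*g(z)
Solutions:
 g(z) = C1*exp(-k*li(z))


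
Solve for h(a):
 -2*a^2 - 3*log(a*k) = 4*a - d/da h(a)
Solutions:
 h(a) = C1 + 2*a^3/3 + 2*a^2 + 3*a*log(a*k) - 3*a


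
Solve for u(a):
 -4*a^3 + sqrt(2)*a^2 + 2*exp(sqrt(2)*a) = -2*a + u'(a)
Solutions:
 u(a) = C1 - a^4 + sqrt(2)*a^3/3 + a^2 + sqrt(2)*exp(sqrt(2)*a)


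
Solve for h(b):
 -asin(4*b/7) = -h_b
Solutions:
 h(b) = C1 + b*asin(4*b/7) + sqrt(49 - 16*b^2)/4


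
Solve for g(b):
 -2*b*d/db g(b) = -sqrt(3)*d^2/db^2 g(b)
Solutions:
 g(b) = C1 + C2*erfi(3^(3/4)*b/3)


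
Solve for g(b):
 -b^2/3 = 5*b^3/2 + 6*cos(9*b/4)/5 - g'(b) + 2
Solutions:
 g(b) = C1 + 5*b^4/8 + b^3/9 + 2*b + 8*sin(9*b/4)/15


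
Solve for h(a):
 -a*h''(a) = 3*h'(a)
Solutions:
 h(a) = C1 + C2/a^2


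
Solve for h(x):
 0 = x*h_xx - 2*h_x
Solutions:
 h(x) = C1 + C2*x^3


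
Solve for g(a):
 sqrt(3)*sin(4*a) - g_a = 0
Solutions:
 g(a) = C1 - sqrt(3)*cos(4*a)/4


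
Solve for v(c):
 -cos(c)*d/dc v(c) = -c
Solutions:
 v(c) = C1 + Integral(c/cos(c), c)


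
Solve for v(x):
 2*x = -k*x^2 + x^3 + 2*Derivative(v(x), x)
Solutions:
 v(x) = C1 + k*x^3/6 - x^4/8 + x^2/2


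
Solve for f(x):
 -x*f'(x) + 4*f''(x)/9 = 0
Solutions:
 f(x) = C1 + C2*erfi(3*sqrt(2)*x/4)


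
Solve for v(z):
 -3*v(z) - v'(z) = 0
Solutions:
 v(z) = C1*exp(-3*z)


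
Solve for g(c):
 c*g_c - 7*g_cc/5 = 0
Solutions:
 g(c) = C1 + C2*erfi(sqrt(70)*c/14)


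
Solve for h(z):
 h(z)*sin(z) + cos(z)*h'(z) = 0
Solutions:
 h(z) = C1*cos(z)


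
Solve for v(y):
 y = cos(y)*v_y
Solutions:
 v(y) = C1 + Integral(y/cos(y), y)


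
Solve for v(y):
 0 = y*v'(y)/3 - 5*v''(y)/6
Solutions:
 v(y) = C1 + C2*erfi(sqrt(5)*y/5)


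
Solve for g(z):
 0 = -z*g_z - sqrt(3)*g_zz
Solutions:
 g(z) = C1 + C2*erf(sqrt(2)*3^(3/4)*z/6)


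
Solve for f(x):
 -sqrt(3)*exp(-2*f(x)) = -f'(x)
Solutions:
 f(x) = log(-sqrt(C1 + 2*sqrt(3)*x))
 f(x) = log(C1 + 2*sqrt(3)*x)/2


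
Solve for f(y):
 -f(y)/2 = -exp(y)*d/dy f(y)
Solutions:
 f(y) = C1*exp(-exp(-y)/2)


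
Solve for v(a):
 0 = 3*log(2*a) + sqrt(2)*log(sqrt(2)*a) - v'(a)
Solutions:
 v(a) = C1 + sqrt(2)*a*log(a) + 3*a*log(a) - 3*a - sqrt(2)*a + a*log(2^(sqrt(2)/2 + 3))


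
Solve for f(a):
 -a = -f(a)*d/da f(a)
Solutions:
 f(a) = -sqrt(C1 + a^2)
 f(a) = sqrt(C1 + a^2)


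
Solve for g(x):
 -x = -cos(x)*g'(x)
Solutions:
 g(x) = C1 + Integral(x/cos(x), x)


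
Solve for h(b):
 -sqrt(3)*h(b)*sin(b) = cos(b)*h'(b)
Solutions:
 h(b) = C1*cos(b)^(sqrt(3))


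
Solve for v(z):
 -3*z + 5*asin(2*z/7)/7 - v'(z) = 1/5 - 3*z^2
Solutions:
 v(z) = C1 + z^3 - 3*z^2/2 + 5*z*asin(2*z/7)/7 - z/5 + 5*sqrt(49 - 4*z^2)/14


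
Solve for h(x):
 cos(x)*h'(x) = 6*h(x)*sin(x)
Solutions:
 h(x) = C1/cos(x)^6


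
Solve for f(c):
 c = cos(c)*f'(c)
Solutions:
 f(c) = C1 + Integral(c/cos(c), c)


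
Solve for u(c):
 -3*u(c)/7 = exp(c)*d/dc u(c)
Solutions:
 u(c) = C1*exp(3*exp(-c)/7)


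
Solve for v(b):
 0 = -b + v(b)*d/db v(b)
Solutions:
 v(b) = -sqrt(C1 + b^2)
 v(b) = sqrt(C1 + b^2)


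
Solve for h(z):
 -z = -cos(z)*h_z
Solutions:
 h(z) = C1 + Integral(z/cos(z), z)


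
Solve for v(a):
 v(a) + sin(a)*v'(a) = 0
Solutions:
 v(a) = C1*sqrt(cos(a) + 1)/sqrt(cos(a) - 1)


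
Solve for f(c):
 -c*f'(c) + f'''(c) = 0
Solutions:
 f(c) = C1 + Integral(C2*airyai(c) + C3*airybi(c), c)


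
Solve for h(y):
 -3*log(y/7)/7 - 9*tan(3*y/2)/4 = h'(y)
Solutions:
 h(y) = C1 - 3*y*log(y)/7 + 3*y/7 + 3*y*log(7)/7 + 3*log(cos(3*y/2))/2


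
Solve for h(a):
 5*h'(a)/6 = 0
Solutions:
 h(a) = C1


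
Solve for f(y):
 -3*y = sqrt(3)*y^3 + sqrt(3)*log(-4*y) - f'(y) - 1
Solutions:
 f(y) = C1 + sqrt(3)*y^4/4 + 3*y^2/2 + sqrt(3)*y*log(-y) + y*(-sqrt(3) - 1 + 2*sqrt(3)*log(2))


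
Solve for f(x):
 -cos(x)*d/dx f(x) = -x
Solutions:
 f(x) = C1 + Integral(x/cos(x), x)


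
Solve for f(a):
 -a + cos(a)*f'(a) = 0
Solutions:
 f(a) = C1 + Integral(a/cos(a), a)


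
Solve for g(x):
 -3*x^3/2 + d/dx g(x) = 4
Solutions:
 g(x) = C1 + 3*x^4/8 + 4*x


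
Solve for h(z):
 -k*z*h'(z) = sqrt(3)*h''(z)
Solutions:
 h(z) = Piecewise((-sqrt(2)*3^(1/4)*sqrt(pi)*C1*erf(sqrt(2)*3^(3/4)*sqrt(k)*z/6)/(2*sqrt(k)) - C2, (k > 0) | (k < 0)), (-C1*z - C2, True))
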